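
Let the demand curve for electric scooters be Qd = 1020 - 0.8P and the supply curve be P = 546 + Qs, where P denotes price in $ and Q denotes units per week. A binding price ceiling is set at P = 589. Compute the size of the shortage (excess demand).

Rewriting in direct form: Qs = -546 + P.
Evaluating both curves at the ceiling price 589 gives Qd = 548.8, Qs = 43.
Shortage = Qd - Qs = 548.8 - 43 = 505.8.

Shortage = 505.8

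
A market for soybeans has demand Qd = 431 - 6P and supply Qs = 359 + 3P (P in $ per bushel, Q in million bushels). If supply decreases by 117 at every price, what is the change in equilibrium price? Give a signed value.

ΔP = 13

The market clears where 431 - 6P = 359 + 3P. Rearranging, 9P = 72, hence P* = 8.
Plugging P* into demand: Q* = 431 - 6(8) = 383.
After the shift, supply is Qs = 242 + 3P.
Re-solving, 9P = 189 gives P = 21 and Q = 305.
ΔP = 21 - 8 = 13.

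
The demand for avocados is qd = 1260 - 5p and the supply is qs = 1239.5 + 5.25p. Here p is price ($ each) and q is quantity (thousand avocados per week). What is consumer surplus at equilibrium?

Consumer surplus = 156250

At equilibrium qd = qs, so 1260 - 5p = 1239.5 + 5.25p; collecting terms, 20.5 = 10.25p and p* = 2.
Substitute back: q* = 1260 - 5(2) = 1250.
Demand choke price (qd = 0): p = 1260/5 = 252. Consumer surplus = ½ × (252 - 2) × 1250 = 156250.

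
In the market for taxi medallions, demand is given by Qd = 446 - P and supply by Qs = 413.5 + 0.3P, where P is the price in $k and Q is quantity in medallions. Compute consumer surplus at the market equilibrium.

Consumer surplus = 88620.5

Equating demand and supply, 446 - P = 413.5 + 0.3P gives 1.3P = 32.5, so P* = 25.
Substitute back: Q* = 446 - 25 = 421.
Demand choke price (Qd = 0): P = 446. Consumer surplus = ½ × (446 - 25) × 421 = 88620.5.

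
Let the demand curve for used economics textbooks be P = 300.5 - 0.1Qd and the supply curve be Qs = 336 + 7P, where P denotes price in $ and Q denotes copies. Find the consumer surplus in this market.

Consumer surplus = 102961.25

Rewriting in direct form: Qd = 3005 - 10P.
Set Qd = Qs: 3005 - 10P = 336 + 7P, so 2669 = 17P and P* = 157.
From the demand curve, Q* = 3005 - 10(157) = 1435.
Demand choke price (Qd = 0): P = 3005/10 = 300.5. Consumer surplus = ½ × (300.5 - 157) × 1435 = 102961.25.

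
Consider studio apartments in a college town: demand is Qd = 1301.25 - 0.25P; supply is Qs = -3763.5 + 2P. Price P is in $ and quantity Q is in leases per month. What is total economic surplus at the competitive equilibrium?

Total surplus = 1227110.0625

Set Qd = Qs: 1301.25 - 0.25P = -3763.5 + 2P, so 5064.75 = 2.25P and P* = 2251.
From the demand curve, Q* = 1301.25 - 0.25(2251) = 738.5.
Demand choke price = 5205; supply choke price = 1881.75. CS = ½(5205 - 2251)(738.5) = 1090764.5; PS = ½(2251 - 1881.75)(738.5) = 136345.5625. Total surplus = 1227110.0625.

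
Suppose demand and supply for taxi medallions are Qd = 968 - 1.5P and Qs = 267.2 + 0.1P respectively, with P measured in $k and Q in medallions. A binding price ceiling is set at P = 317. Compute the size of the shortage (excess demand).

Shortage = 193.6

Evaluating both curves at the ceiling price 317 gives Qd = 492.5, Qs = 298.9.
Shortage = Qd - Qs = 492.5 - 298.9 = 193.6.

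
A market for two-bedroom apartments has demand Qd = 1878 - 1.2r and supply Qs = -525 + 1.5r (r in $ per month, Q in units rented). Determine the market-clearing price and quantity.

r* = 890, Q* = 810

Set Qd = Qs: 1878 - 1.2r = -525 + 1.5r, so 2403 = 2.7r and r* = 890.
Substitute back: Q* = 1878 - 1.2(890) = 810.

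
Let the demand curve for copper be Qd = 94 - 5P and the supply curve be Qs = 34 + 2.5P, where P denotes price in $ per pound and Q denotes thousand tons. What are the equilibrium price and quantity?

Set Qd = Qs: 94 - 5P = 34 + 2.5P, so 60 = 7.5P and P* = 8.
From the demand curve, Q* = 94 - 5(8) = 54.

P* = 8, Q* = 54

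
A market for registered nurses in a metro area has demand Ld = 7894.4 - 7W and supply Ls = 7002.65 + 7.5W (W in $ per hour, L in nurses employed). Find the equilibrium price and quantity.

Equating demand and supply, 7894.4 - 7W = 7002.65 + 7.5W gives 14.5W = 891.75, so W* = 61.5.
Then L* = 7894.4 - 7(61.5) = 7463.9.

W* = 61.5, L* = 7463.9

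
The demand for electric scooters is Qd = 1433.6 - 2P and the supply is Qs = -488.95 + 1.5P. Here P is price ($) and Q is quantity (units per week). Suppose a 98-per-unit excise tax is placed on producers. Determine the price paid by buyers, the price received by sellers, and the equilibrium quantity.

P_b = 591.3, P_s = 493.3, Q = 251

Producers keep P_s = P_b - 98 per unit, so supply in terms of the buyer price is Qs = -635.95 + 1.5P_b.
Equate demand and the shifted supply: 1433.6 - 2P_b = -635.95 + 1.5P_b, giving 3.5P_b = 2069.55, so P_b = 591.3.
Then P_s = 591.3 - 98 = 493.3 and Q = 1433.6 - 2(591.3) = 251.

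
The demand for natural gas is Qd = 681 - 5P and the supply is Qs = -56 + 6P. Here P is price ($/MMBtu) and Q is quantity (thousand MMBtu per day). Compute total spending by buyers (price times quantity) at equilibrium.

Total spending by buyers = 23182

At equilibrium Qd = Qs, so 681 - 5P = -56 + 6P; collecting terms, 737 = 11P and P* = 67.
Then Q* = 681 - 5(67) = 346.
Total spending by buyers = P* × Q* = 67 × 346 = 23182.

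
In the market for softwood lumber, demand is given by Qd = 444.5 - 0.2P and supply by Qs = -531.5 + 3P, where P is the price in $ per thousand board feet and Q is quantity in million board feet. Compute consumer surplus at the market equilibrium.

Consumer surplus = 367680.625

Equating demand and supply, 444.5 - 0.2P = -531.5 + 3P gives 3.2P = 976, so P* = 305.
Plugging P* into demand: Q* = 444.5 - 0.2(305) = 383.5.
Demand choke price (Qd = 0): P = 444.5/0.2 = 2222.5. Consumer surplus = ½ × (2222.5 - 305) × 383.5 = 367680.625.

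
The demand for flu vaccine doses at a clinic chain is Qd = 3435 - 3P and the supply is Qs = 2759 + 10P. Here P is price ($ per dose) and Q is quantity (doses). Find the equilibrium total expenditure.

Equating demand and supply, 3435 - 3P = 2759 + 10P gives 13P = 676, so P* = 52.
Then Q* = 3435 - 3(52) = 3279.
Total expenditure = P* × Q* = 52 × 3279 = 170508.

Total expenditure = 170508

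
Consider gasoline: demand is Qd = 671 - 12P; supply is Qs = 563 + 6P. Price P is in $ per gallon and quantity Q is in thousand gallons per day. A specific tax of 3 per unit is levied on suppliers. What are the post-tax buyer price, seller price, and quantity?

With a tax of 3 on suppliers, they supply based on the net price P_s = P_b - 3, so Qs = 545 + 6P_b.
Set Qd = Qs: 671 - 12P_b = 545 + 6P_b, so 126 = 18P_b and P_b = 7.
So P_s = 4 and the quantity traded is Q = 671 - 12(7) = 587.

P_b = 7, P_s = 4, Q = 587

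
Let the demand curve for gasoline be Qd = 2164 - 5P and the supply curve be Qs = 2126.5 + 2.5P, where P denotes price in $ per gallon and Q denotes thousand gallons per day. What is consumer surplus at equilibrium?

Consumer surplus = 457532.1

The market clears where 2164 - 5P = 2126.5 + 2.5P. Rearranging, 7.5P = 37.5, hence P* = 5.
From the demand curve, Q* = 2164 - 5(5) = 2139.
Demand choke price (Qd = 0): P = 2164/5 = 432.8. Consumer surplus = ½ × (432.8 - 5) × 2139 = 457532.1.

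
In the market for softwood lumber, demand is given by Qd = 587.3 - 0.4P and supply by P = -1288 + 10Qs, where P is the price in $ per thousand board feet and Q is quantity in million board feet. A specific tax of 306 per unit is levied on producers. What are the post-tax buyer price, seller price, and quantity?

Solving each curve for Q: Qs = 128.8 + 0.1P.
The tax drives a wedge P_b - P_s = 306. Substituting P_s = P_b - 306 into supply: Qs = 98.2 + 0.1P_b.
Equate demand and the shifted supply: 587.3 - 0.4P_b = 98.2 + 0.1P_b, giving 0.5P_b = 489.1, so P_b = 978.2.
So P_s = 672.2 and the quantity traded is Q = 587.3 - 0.4(978.2) = 196.02.

P_b = 978.2, P_s = 672.2, Q = 196.02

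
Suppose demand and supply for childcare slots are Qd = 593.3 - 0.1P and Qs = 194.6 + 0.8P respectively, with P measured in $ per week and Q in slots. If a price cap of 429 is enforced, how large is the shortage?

Shortage = 12.6

Evaluating both curves at the ceiling price 429 gives Qd = 550.4, Qs = 537.8.
Shortage = Qd - Qs = 550.4 - 537.8 = 12.6.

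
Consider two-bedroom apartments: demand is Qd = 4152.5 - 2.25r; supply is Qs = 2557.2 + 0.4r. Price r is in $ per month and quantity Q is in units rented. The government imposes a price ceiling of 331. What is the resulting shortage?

Shortage = 718.15

At r = 331: Qd = 3407.75 and Qs = 2689.6.
Shortage = Qd - Qs = 3407.75 - 2689.6 = 718.15.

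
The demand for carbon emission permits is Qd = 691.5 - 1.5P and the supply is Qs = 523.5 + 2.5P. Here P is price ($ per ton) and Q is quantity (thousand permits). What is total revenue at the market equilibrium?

Set Qd = Qs: 691.5 - 1.5P = 523.5 + 2.5P, so 168 = 4P and P* = 42.
Then Q* = 691.5 - 1.5(42) = 628.5.
Total revenue = P* × Q* = 42 × 628.5 = 26397.

Total revenue = 26397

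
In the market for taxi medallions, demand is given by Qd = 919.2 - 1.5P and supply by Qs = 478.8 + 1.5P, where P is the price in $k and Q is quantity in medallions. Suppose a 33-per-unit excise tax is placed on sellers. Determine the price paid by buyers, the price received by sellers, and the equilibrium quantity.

The tax drives a wedge P_b - P_s = 33. Substituting P_s = P_b - 33 into supply: Qs = 429.3 + 1.5P_b.
Equate demand and the shifted supply: 919.2 - 1.5P_b = 429.3 + 1.5P_b, giving 3P_b = 489.9, so P_b = 163.3.
So P_s = 130.3 and the quantity traded is Q = 919.2 - 1.5(163.3) = 674.25.

P_b = 163.3, P_s = 130.3, Q = 674.25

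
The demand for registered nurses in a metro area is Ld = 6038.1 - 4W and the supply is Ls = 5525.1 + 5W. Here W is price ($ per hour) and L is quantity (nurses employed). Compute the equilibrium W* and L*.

W* = 57, L* = 5810.1

The market clears where 6038.1 - 4W = 5525.1 + 5W. Rearranging, 9W = 513, hence W* = 57.
Then L* = 6038.1 - 4(57) = 5810.1.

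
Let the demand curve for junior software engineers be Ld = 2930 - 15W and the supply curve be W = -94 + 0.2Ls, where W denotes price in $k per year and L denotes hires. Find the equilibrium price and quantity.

Inverting to quantity form: Ls = 470 + 5W.
Equating demand and supply, 2930 - 15W = 470 + 5W gives 20W = 2460, so W* = 123.
Then L* = 2930 - 15(123) = 1085.

W* = 123, L* = 1085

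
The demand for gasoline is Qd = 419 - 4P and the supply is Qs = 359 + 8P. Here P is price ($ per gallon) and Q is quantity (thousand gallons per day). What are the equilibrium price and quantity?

Set Qd = Qs: 419 - 4P = 359 + 8P, so 60 = 12P and P* = 5.
Plugging P* into demand: Q* = 419 - 4(5) = 399.

P* = 5, Q* = 399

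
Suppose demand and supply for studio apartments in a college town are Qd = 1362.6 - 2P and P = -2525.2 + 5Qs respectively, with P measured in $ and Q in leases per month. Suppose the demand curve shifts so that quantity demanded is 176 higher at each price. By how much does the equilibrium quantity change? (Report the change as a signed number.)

Rewriting in direct form: Qs = 505.04 + 0.2P.
Equating demand and supply, 1362.6 - 2P = 505.04 + 0.2P gives 2.2P = 857.56, so P* = 389.8.
From the demand curve, Q* = 1362.6 - 2(389.8) = 583.
After the shift, demand is Qd = 1538.6 - 2P.
The new intersection has 1033.56 = 2.2P, i.e. P = 469.8, Q = 599.
ΔQ = 599 - 583 = 16.

ΔQ = 16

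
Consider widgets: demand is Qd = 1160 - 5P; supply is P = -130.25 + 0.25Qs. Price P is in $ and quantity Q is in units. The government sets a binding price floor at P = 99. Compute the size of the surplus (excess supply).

Surplus = 252

Solving each curve for Q: Qs = 521 + 4P.
Evaluating both curves at the floor price 99 gives Qd = 665, Qs = 917.
Surplus = Qs - Qd = 917 - 665 = 252.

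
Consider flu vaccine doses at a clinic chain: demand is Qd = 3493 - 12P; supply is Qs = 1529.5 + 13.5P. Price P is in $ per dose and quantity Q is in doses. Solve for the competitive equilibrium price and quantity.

P* = 77, Q* = 2569

Equating demand and supply, 3493 - 12P = 1529.5 + 13.5P gives 25.5P = 1963.5, so P* = 77.
From the demand curve, Q* = 3493 - 12(77) = 2569.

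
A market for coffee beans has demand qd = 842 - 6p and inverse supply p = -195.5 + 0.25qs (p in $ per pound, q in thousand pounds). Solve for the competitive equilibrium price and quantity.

p* = 6, q* = 806

In direct form, qs = 782 + 4p.
The market clears where 842 - 6p = 782 + 4p. Rearranging, 10p = 60, hence p* = 6.
Substitute back: q* = 842 - 6(6) = 806.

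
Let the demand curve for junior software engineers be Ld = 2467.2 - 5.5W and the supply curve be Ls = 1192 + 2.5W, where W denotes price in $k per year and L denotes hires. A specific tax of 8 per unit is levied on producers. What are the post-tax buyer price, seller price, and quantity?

W_b = 161.9, W_s = 153.9, L = 1576.75

With a tax of 8 on producers, they supply based on the net price W_s = W_b - 8, so Ls = 1172 + 2.5W_b.
Market clearing requires 2467.2 - 5.5W_b = 1172 + 2.5W_b; hence 1295.2 = 8W_b and W_b = 161.9.
Then W_s = 161.9 - 8 = 153.9 and L = 2467.2 - 5.5(161.9) = 1576.75.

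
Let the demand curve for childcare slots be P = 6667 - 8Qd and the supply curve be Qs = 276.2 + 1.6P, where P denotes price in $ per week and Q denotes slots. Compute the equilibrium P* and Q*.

P* = 323, Q* = 793

Rewriting in direct form: Qd = 833.375 - 0.125P.
The market clears where 833.375 - 0.125P = 276.2 + 1.6P. Rearranging, 1.725P = 557.175, hence P* = 323.
From the demand curve, Q* = 833.375 - 0.125(323) = 793.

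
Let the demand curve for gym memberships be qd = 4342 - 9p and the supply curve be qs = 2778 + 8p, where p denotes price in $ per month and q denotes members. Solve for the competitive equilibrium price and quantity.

Equating demand and supply, 4342 - 9p = 2778 + 8p gives 17p = 1564, so p* = 92.
Substitute back: q* = 4342 - 9(92) = 3514.

p* = 92, q* = 3514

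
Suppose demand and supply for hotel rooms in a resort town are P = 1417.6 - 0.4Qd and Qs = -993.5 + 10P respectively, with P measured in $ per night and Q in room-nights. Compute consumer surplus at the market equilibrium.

Consumer surplus = 1390226.45

In direct form, Qd = 3544 - 2.5P.
At equilibrium Qd = Qs, so 3544 - 2.5P = -993.5 + 10P; collecting terms, 4537.5 = 12.5P and P* = 363.
From the demand curve, Q* = 3544 - 2.5(363) = 2636.5.
Demand choke price (Qd = 0): P = 3544/2.5 = 1417.6. Consumer surplus = ½ × (1417.6 - 363) × 2636.5 = 1390226.45.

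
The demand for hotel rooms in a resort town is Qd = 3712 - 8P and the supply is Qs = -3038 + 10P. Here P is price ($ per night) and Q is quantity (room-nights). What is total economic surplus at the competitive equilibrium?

Total surplus = 57031.2

Equating demand and supply, 3712 - 8P = -3038 + 10P gives 18P = 6750, so P* = 375.
Plugging P* into demand: Q* = 3712 - 8(375) = 712.
Demand choke price = 464; supply choke price = 303.8. CS = ½(464 - 375)(712) = 31684; PS = ½(375 - 303.8)(712) = 25347.2. Total surplus = 57031.2.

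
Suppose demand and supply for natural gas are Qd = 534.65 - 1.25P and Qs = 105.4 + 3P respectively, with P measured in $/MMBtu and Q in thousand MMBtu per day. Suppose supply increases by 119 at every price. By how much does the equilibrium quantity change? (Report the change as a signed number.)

ΔQ = 35

The market clears where 534.65 - 1.25P = 105.4 + 3P. Rearranging, 4.25P = 429.25, hence P* = 101.
From the demand curve, Q* = 534.65 - 1.25(101) = 408.4.
After the shift, supply is Qs = 224.4 + 3P.
The new intersection has 310.25 = 4.25P, i.e. P = 73, Q = 443.4.
ΔQ = 443.4 - 408.4 = 35.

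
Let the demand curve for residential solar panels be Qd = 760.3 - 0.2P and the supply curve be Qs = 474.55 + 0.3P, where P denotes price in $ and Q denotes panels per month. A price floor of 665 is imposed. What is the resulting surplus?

Surplus = 46.75

At P = 665: Qd = 627.3 and Qs = 674.05.
Surplus = Qs - Qd = 674.05 - 627.3 = 46.75.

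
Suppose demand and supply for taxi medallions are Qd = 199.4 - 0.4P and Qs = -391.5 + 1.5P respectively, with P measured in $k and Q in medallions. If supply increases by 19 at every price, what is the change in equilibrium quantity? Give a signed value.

Set Qd = Qs: 199.4 - 0.4P = -391.5 + 1.5P, so 590.9 = 1.9P and P* = 311.
Substitute back: Q* = 199.4 - 0.4(311) = 75.
After the shift, supply is Qs = -372.5 + 1.5P.
Re-solving, 1.9P = 571.9 gives P = 301 and Q = 79.
ΔQ = 79 - 75 = 4.

ΔQ = 4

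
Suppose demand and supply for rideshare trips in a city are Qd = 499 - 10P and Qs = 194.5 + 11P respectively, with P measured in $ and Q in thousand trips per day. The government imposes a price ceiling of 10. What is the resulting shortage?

Shortage = 94.5

With P fixed at 10, quantity demanded is 399 and quantity supplied is 304.5.
Shortage = Qd - Qs = 399 - 304.5 = 94.5.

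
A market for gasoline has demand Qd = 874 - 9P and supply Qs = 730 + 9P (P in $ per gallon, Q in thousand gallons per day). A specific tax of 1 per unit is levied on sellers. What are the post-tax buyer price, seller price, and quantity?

P_b = 8.5, P_s = 7.5, Q = 797.5

The tax drives a wedge P_b - P_s = 1. Substituting P_s = P_b - 1 into supply: Qs = 721 + 9P_b.
Set Qd = Qs: 874 - 9P_b = 721 + 9P_b, so 153 = 18P_b and P_b = 8.5.
Then P_s = 8.5 - 1 = 7.5 and Q = 874 - 9(8.5) = 797.5.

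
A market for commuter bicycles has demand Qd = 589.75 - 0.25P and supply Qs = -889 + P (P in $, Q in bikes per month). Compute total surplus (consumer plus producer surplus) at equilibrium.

Set Qd = Qs: 589.75 - 0.25P = -889 + P, so 1478.75 = 1.25P and P* = 1183.
From the demand curve, Q* = 589.75 - 0.25(1183) = 294.
Demand choke price = 2359; supply choke price = 889. CS = ½(2359 - 1183)(294) = 172872; PS = ½(1183 - 889)(294) = 43218. Total surplus = 216090.

Total surplus = 216090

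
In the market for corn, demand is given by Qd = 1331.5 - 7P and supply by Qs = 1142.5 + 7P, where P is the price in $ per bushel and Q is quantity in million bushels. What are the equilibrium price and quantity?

P* = 13.5, Q* = 1237

The market clears where 1331.5 - 7P = 1142.5 + 7P. Rearranging, 14P = 189, hence P* = 13.5.
Then Q* = 1331.5 - 7(13.5) = 1237.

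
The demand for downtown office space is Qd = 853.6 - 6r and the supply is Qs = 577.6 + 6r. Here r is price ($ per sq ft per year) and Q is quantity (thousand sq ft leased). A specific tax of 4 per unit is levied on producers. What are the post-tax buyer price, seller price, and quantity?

r_b = 25, r_s = 21, Q = 703.6

Producers keep r_s = r_b - 4 per unit, so supply in terms of the buyer price is Qs = 553.6 + 6r_b.
Set Qd = Qs: 853.6 - 6r_b = 553.6 + 6r_b, so 300 = 12r_b and r_b = 25.
So r_s = 21 and the quantity traded is Q = 853.6 - 6(25) = 703.6.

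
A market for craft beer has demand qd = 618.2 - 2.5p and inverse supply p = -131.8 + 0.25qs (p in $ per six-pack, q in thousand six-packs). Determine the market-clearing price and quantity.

Solving each curve for q: qs = 527.2 + 4p.
At equilibrium qd = qs, so 618.2 - 2.5p = 527.2 + 4p; collecting terms, 91 = 6.5p and p* = 14.
From the demand curve, q* = 618.2 - 2.5(14) = 583.2.

p* = 14, q* = 583.2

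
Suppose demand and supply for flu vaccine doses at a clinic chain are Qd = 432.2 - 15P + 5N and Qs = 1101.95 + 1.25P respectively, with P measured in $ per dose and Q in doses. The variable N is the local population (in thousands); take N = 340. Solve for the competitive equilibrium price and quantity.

P* = 63.4, Q* = 1181.2

With N = 340, demand is Qd = 2132.2 - 15P.
Set Qd = Qs: 2132.2 - 15P = 1101.95 + 1.25P, so 1030.25 = 16.25P and P* = 63.4.
Then Q* = 2132.2 - 15(63.4) = 1181.2.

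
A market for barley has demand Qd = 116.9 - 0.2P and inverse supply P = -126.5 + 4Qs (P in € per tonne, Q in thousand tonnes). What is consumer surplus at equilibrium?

Consumer surplus = 15602.5

Inverting to quantity form: Qs = 31.625 + 0.25P.
At equilibrium Qd = Qs, so 116.9 - 0.2P = 31.625 + 0.25P; collecting terms, 85.275 = 0.45P and P* = 189.5.
Substitute back: Q* = 116.9 - 0.2(189.5) = 79.
Demand choke price (Qd = 0): P = 116.9/0.2 = 584.5. Consumer surplus = ½ × (584.5 - 189.5) × 79 = 15602.5.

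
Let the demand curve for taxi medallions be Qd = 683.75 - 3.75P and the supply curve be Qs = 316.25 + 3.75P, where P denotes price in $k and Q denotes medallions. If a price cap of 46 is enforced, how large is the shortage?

At P = 46: Qd = 511.25 and Qs = 488.75.
Shortage = Qd - Qs = 511.25 - 488.75 = 22.5.

Shortage = 22.5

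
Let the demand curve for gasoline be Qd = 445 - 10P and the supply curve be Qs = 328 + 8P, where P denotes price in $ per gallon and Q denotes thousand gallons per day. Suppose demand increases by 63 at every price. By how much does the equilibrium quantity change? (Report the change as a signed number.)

ΔQ = 28

Set Qd = Qs: 445 - 10P = 328 + 8P, so 117 = 18P and P* = 6.5.
Plugging P* into demand: Q* = 445 - 10(6.5) = 380.
After the shift, demand is Qd = 508 - 10P.
New equilibrium: 180 = 18P, so P = 10 and Q = 408.
ΔQ = 408 - 380 = 28.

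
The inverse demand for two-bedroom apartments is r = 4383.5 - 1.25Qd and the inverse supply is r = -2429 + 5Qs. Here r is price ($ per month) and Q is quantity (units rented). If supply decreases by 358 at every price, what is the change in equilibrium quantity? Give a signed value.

ΔQ = -286.4

Inverting to quantity form: Qd = 3506.8 - 0.8r and Qs = 485.8 + 0.2r.
Set Qd = Qs: 3506.8 - 0.8r = 485.8 + 0.2r, so 3021 = r and r* = 3021.
From the demand curve, Q* = 3506.8 - 0.8(3021) = 1090.
After the shift, supply is Qs = 127.8 + 0.2r.
New equilibrium: 3379 = r, so r = 3379 and Q = 803.6.
ΔQ = 803.6 - 1090 = -286.4.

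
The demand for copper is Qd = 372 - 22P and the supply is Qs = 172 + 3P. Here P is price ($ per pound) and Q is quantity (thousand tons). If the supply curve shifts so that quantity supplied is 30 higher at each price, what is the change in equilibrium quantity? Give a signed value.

ΔQ = 26.4

At equilibrium Qd = Qs, so 372 - 22P = 172 + 3P; collecting terms, 200 = 25P and P* = 8.
From the demand curve, Q* = 372 - 22(8) = 196.
After the shift, supply is Qs = 202 + 3P.
New equilibrium: 170 = 25P, so P = 6.8 and Q = 222.4.
ΔQ = 222.4 - 196 = 26.4.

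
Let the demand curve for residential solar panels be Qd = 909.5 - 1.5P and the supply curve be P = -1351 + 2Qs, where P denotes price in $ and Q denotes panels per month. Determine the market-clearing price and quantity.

P* = 117, Q* = 734

Inverting to quantity form: Qs = 675.5 + 0.5P.
Set Qd = Qs: 909.5 - 1.5P = 675.5 + 0.5P, so 234 = 2P and P* = 117.
Substitute back: Q* = 909.5 - 1.5(117) = 734.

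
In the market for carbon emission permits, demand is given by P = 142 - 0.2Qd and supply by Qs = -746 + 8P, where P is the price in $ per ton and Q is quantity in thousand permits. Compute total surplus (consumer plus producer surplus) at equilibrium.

Solving each curve for Q: Qd = 710 - 5P.
Equating demand and supply, 710 - 5P = -746 + 8P gives 13P = 1456, so P* = 112.
Plugging P* into demand: Q* = 710 - 5(112) = 150.
Demand choke price = 142; supply choke price = 93.25. CS = ½(142 - 112)(150) = 2250; PS = ½(112 - 93.25)(150) = 1406.25. Total surplus = 3656.25.

Total surplus = 3656.25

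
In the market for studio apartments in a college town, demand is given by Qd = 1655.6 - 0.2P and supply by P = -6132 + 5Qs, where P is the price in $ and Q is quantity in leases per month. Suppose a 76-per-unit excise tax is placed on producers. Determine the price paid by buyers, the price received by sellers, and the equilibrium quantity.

In direct form, Qs = 1226.4 + 0.2P.
The tax drives a wedge P_b - P_s = 76. Substituting P_s = P_b - 76 into supply: Qs = 1211.2 + 0.2P_b.
Set Qd = Qs: 1655.6 - 0.2P_b = 1211.2 + 0.2P_b, so 444.4 = 0.4P_b and P_b = 1111.
Then P_s = 1111 - 76 = 1035 and Q = 1655.6 - 0.2(1111) = 1433.4.

P_b = 1111, P_s = 1035, Q = 1433.4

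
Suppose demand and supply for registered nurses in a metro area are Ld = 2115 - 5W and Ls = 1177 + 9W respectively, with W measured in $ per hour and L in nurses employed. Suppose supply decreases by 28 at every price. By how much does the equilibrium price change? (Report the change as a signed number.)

ΔW = 2

At equilibrium Ld = Ls, so 2115 - 5W = 1177 + 9W; collecting terms, 938 = 14W and W* = 67.
Then L* = 2115 - 5(67) = 1780.
After the shift, supply is Ls = 1149 + 9W.
New equilibrium: 966 = 14W, so W = 69 and L = 1770.
ΔW = 69 - 67 = 2.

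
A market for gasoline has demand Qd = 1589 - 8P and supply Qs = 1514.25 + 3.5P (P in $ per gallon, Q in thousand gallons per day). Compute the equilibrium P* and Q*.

Equating demand and supply, 1589 - 8P = 1514.25 + 3.5P gives 11.5P = 74.75, so P* = 6.5.
Substitute back: Q* = 1589 - 8(6.5) = 1537.

P* = 6.5, Q* = 1537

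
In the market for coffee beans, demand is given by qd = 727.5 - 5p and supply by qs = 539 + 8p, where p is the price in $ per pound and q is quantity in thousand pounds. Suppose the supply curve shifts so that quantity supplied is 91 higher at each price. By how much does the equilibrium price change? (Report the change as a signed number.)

At equilibrium qd = qs, so 727.5 - 5p = 539 + 8p; collecting terms, 188.5 = 13p and p* = 14.5.
Substitute back: q* = 727.5 - 5(14.5) = 655.
After the shift, supply is qs = 630 + 8p.
New equilibrium: 97.5 = 13p, so p = 7.5 and q = 690.
Δp = 7.5 - 14.5 = -7.

Δp = -7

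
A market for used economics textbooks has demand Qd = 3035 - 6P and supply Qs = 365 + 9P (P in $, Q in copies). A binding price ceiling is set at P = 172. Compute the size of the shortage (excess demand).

Shortage = 90

Evaluating both curves at the ceiling price 172 gives Qd = 2003, Qs = 1913.
Shortage = Qd - Qs = 2003 - 1913 = 90.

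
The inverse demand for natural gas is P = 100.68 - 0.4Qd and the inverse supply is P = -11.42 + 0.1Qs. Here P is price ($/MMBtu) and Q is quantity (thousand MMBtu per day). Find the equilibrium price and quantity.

P* = 11, Q* = 224.2

Inverting to quantity form: Qd = 251.7 - 2.5P and Qs = 114.2 + 10P.
The market clears where 251.7 - 2.5P = 114.2 + 10P. Rearranging, 12.5P = 137.5, hence P* = 11.
Substitute back: Q* = 251.7 - 2.5(11) = 224.2.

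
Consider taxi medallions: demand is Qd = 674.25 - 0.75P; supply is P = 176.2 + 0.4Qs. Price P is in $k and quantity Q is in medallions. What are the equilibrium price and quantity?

Solving each curve for Q: Qs = -440.5 + 2.5P.
Set Qd = Qs: 674.25 - 0.75P = -440.5 + 2.5P, so 1114.75 = 3.25P and P* = 343.
Plugging P* into demand: Q* = 674.25 - 0.75(343) = 417.

P* = 343, Q* = 417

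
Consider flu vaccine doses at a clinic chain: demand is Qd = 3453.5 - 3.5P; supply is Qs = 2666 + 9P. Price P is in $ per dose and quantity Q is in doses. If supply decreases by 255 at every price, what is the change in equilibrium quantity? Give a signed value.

ΔQ = -71.4

Set Qd = Qs: 3453.5 - 3.5P = 2666 + 9P, so 787.5 = 12.5P and P* = 63.
Plugging P* into demand: Q* = 3453.5 - 3.5(63) = 3233.
After the shift, supply is Qs = 2411 + 9P.
The new intersection has 1042.5 = 12.5P, i.e. P = 83.4, Q = 3161.6.
ΔQ = 3161.6 - 3233 = -71.4.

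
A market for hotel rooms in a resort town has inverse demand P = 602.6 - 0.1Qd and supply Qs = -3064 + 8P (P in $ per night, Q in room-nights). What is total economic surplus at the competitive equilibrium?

Rewriting in direct form: Qd = 6026 - 10P.
Equating demand and supply, 6026 - 10P = -3064 + 8P gives 18P = 9090, so P* = 505.
Substitute back: Q* = 6026 - 10(505) = 976.
Demand choke price = 602.6; supply choke price = 383. CS = ½(602.6 - 505)(976) = 47628.8; PS = ½(505 - 383)(976) = 59536. Total surplus = 107164.8.

Total surplus = 107164.8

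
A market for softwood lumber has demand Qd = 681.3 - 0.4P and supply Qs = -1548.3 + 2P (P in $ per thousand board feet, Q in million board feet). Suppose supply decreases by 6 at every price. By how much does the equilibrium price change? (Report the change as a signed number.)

ΔP = 2.5

Set Qd = Qs: 681.3 - 0.4P = -1548.3 + 2P, so 2229.6 = 2.4P and P* = 929.
Plugging P* into demand: Q* = 681.3 - 0.4(929) = 309.7.
After the shift, supply is Qs = -1554.3 + 2P.
The new intersection has 2235.6 = 2.4P, i.e. P = 931.5, Q = 308.7.
ΔP = 931.5 - 929 = 2.5.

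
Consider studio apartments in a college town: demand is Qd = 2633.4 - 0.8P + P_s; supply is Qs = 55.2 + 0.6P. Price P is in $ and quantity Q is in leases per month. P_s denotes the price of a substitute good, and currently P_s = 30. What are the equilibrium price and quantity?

P* = 1863, Q* = 1173

With P_s = 30, demand is Qd = 2663.4 - 0.8P.
At equilibrium Qd = Qs, so 2663.4 - 0.8P = 55.2 + 0.6P; collecting terms, 2608.2 = 1.4P and P* = 1863.
Plugging P* into demand: Q* = 2663.4 - 0.8(1863) = 1173.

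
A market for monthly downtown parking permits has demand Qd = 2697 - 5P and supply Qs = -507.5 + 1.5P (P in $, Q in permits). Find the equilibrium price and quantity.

Equating demand and supply, 2697 - 5P = -507.5 + 1.5P gives 6.5P = 3204.5, so P* = 493.
From the demand curve, Q* = 2697 - 5(493) = 232.

P* = 493, Q* = 232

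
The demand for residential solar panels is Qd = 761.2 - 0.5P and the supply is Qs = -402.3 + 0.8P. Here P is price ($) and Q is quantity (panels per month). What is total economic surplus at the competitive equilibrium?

The market clears where 761.2 - 0.5P = -402.3 + 0.8P. Rearranging, 1.3P = 1163.5, hence P* = 895.
Substitute back: Q* = 761.2 - 0.5(895) = 313.7.
Demand choke price = 1522.4; supply choke price = 502.875. CS = ½(1522.4 - 895)(313.7) = 98407.69; PS = ½(895 - 502.875)(313.7) = 61504.80625. Total surplus = 159912.49625.

Total surplus = 159912.49625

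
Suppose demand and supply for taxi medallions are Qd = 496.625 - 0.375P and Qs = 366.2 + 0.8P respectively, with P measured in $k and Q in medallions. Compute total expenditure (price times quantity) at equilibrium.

Set Qd = Qs: 496.625 - 0.375P = 366.2 + 0.8P, so 130.425 = 1.175P and P* = 111.
From the demand curve, Q* = 496.625 - 0.375(111) = 455.
Total expenditure = P* × Q* = 111 × 455 = 50505.

Total expenditure = 50505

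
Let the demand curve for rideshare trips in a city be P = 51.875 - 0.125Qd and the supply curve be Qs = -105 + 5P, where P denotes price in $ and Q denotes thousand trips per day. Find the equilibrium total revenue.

Total revenue = 3800

Rewriting in direct form: Qd = 415 - 8P.
At equilibrium Qd = Qs, so 415 - 8P = -105 + 5P; collecting terms, 520 = 13P and P* = 40.
From the demand curve, Q* = 415 - 8(40) = 95.
Total revenue = P* × Q* = 40 × 95 = 3800.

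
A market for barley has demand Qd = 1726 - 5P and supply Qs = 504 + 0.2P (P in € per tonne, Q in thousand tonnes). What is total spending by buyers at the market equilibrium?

The market clears where 1726 - 5P = 504 + 0.2P. Rearranging, 5.2P = 1222, hence P* = 235.
From the demand curve, Q* = 1726 - 5(235) = 551.
Total spending by buyers = P* × Q* = 235 × 551 = 129485.

Total spending by buyers = 129485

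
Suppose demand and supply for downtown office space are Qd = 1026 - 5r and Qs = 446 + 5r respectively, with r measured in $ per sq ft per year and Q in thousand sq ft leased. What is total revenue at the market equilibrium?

At equilibrium Qd = Qs, so 1026 - 5r = 446 + 5r; collecting terms, 580 = 10r and r* = 58.
From the demand curve, Q* = 1026 - 5(58) = 736.
Total revenue = r* × Q* = 58 × 736 = 42688.

Total revenue = 42688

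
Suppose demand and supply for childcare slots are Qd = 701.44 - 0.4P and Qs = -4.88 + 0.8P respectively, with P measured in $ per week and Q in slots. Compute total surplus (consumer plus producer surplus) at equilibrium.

Total surplus = 407167.5

At equilibrium Qd = Qs, so 701.44 - 0.4P = -4.88 + 0.8P; collecting terms, 706.32 = 1.2P and P* = 588.6.
Plugging P* into demand: Q* = 701.44 - 0.4(588.6) = 466.
Demand choke price = 1753.6; supply choke price = 6.1. CS = ½(1753.6 - 588.6)(466) = 271445; PS = ½(588.6 - 6.1)(466) = 135722.5. Total surplus = 407167.5.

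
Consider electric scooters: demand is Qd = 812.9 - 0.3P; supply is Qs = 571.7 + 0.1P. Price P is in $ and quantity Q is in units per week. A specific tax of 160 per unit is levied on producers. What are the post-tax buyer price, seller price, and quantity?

P_b = 643, P_s = 483, Q = 620

With a tax of 160 on producers, they supply based on the net price P_s = P_b - 160, so Qs = 555.7 + 0.1P_b.
Set Qd = Qs: 812.9 - 0.3P_b = 555.7 + 0.1P_b, so 257.2 = 0.4P_b and P_b = 643.
Then P_s = 643 - 160 = 483 and Q = 812.9 - 0.3(643) = 620.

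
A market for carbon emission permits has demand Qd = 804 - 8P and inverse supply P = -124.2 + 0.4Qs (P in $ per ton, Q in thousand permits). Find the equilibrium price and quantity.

Inverting to quantity form: Qs = 310.5 + 2.5P.
Set Qd = Qs: 804 - 8P = 310.5 + 2.5P, so 493.5 = 10.5P and P* = 47.
Then Q* = 804 - 8(47) = 428.

P* = 47, Q* = 428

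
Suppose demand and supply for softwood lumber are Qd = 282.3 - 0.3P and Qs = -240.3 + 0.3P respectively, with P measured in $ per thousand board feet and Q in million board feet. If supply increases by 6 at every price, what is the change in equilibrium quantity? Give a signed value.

At equilibrium Qd = Qs, so 282.3 - 0.3P = -240.3 + 0.3P; collecting terms, 522.6 = 0.6P and P* = 871.
Plugging P* into demand: Q* = 282.3 - 0.3(871) = 21.
After the shift, supply is Qs = -234.3 + 0.3P.
New equilibrium: 516.6 = 0.6P, so P = 861 and Q = 24.
ΔQ = 24 - 21 = 3.

ΔQ = 3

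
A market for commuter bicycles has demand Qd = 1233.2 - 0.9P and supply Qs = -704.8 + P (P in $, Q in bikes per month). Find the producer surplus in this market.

Producer surplus = 49675.52

Set Qd = Qs: 1233.2 - 0.9P = -704.8 + P, so 1938 = 1.9P and P* = 1020.
Substitute back: Q* = 1233.2 - 0.9(1020) = 315.2.
Supply choke price (Qs = 0): P = 704.8. Producer surplus = ½ × (1020 - 704.8) × 315.2 = 49675.52.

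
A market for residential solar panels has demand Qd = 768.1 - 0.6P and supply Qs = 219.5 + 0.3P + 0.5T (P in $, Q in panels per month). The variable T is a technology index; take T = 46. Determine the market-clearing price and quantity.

With T = 46, supply is Qs = 242.5 + 0.3P.
Equating demand and supply, 768.1 - 0.6P = 242.5 + 0.3P gives 0.9P = 525.6, so P* = 584.
Then Q* = 768.1 - 0.6(584) = 417.7.

P* = 584, Q* = 417.7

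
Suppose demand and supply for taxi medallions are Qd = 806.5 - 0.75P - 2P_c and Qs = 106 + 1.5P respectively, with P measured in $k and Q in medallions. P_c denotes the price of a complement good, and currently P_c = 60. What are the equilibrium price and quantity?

P* = 258, Q* = 493

With P_c = 60, demand is Qd = 686.5 - 0.75P.
Equating demand and supply, 686.5 - 0.75P = 106 + 1.5P gives 2.25P = 580.5, so P* = 258.
Then Q* = 686.5 - 0.75(258) = 493.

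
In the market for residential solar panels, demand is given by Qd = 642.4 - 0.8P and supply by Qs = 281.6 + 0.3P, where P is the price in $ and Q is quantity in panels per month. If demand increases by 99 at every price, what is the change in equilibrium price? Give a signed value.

ΔP = 90

The market clears where 642.4 - 0.8P = 281.6 + 0.3P. Rearranging, 1.1P = 360.8, hence P* = 328.
Substitute back: Q* = 642.4 - 0.8(328) = 380.
After the shift, demand is Qd = 741.4 - 0.8P.
The new intersection has 459.8 = 1.1P, i.e. P = 418, Q = 407.
ΔP = 418 - 328 = 90.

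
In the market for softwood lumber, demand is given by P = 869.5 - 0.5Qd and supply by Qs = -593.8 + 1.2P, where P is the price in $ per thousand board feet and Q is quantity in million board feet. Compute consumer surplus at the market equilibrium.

Rewriting in direct form: Qd = 1739 - 2P.
Equating demand and supply, 1739 - 2P = -593.8 + 1.2P gives 3.2P = 2332.8, so P* = 729.
Plugging P* into demand: Q* = 1739 - 2(729) = 281.
Demand choke price (Qd = 0): P = 1739/2 = 869.5. Consumer surplus = ½ × (869.5 - 729) × 281 = 19740.25.

Consumer surplus = 19740.25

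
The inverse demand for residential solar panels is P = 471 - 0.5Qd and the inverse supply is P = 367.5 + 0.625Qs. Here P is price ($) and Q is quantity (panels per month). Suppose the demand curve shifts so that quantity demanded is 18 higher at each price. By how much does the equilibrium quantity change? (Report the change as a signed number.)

Solving each curve for Q: Qd = 942 - 2P and Qs = -588 + 1.6P.
Set Qd = Qs: 942 - 2P = -588 + 1.6P, so 1530 = 3.6P and P* = 425.
From the demand curve, Q* = 942 - 2(425) = 92.
After the shift, demand is Qd = 960 - 2P.
The new intersection has 1548 = 3.6P, i.e. P = 430, Q = 100.
ΔQ = 100 - 92 = 8.

ΔQ = 8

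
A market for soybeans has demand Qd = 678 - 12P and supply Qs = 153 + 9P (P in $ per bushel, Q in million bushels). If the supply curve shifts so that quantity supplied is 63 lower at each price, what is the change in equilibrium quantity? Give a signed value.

Set Qd = Qs: 678 - 12P = 153 + 9P, so 525 = 21P and P* = 25.
Substitute back: Q* = 678 - 12(25) = 378.
After the shift, supply is Qs = 90 + 9P.
The new intersection has 588 = 21P, i.e. P = 28, Q = 342.
ΔQ = 342 - 378 = -36.

ΔQ = -36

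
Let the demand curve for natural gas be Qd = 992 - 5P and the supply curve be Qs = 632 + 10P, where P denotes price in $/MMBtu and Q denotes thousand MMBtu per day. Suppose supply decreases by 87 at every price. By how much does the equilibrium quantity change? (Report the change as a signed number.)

ΔQ = -29

Set Qd = Qs: 992 - 5P = 632 + 10P, so 360 = 15P and P* = 24.
Plugging P* into demand: Q* = 992 - 5(24) = 872.
After the shift, supply is Qs = 545 + 10P.
Re-solving, 15P = 447 gives P = 29.8 and Q = 843.
ΔQ = 843 - 872 = -29.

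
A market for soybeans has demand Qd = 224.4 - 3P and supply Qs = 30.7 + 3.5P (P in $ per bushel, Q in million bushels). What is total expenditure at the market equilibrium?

The market clears where 224.4 - 3P = 30.7 + 3.5P. Rearranging, 6.5P = 193.7, hence P* = 29.8.
From the demand curve, Q* = 224.4 - 3(29.8) = 135.
Total expenditure = P* × Q* = 29.8 × 135 = 4023.

Total expenditure = 4023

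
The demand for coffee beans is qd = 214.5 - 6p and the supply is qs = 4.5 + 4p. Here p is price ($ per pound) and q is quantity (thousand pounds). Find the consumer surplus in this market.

At equilibrium qd = qs, so 214.5 - 6p = 4.5 + 4p; collecting terms, 210 = 10p and p* = 21.
Plugging p* into demand: q* = 214.5 - 6(21) = 88.5.
Demand choke price (qd = 0): p = 214.5/6 = 35.75. Consumer surplus = ½ × (35.75 - 21) × 88.5 = 652.6875.

Consumer surplus = 652.6875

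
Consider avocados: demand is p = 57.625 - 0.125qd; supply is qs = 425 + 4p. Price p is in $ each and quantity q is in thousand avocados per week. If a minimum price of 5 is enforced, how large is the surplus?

In direct form, qd = 461 - 8p.
At p = 5: qd = 421 and qs = 445.
Surplus = qs - qd = 445 - 421 = 24.

Surplus = 24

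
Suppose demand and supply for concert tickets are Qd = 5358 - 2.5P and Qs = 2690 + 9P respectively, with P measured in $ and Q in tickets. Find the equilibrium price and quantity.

P* = 232, Q* = 4778

Equating demand and supply, 5358 - 2.5P = 2690 + 9P gives 11.5P = 2668, so P* = 232.
Plugging P* into demand: Q* = 5358 - 2.5(232) = 4778.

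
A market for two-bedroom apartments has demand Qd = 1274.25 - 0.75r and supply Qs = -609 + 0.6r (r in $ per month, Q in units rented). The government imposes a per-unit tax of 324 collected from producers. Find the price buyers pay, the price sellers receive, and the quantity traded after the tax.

r_b = 1539, r_s = 1215, Q = 120

The tax drives a wedge r_b - r_s = 324. Substituting r_s = r_b - 324 into supply: Qs = -803.4 + 0.6r_b.
Market clearing requires 1274.25 - 0.75r_b = -803.4 + 0.6r_b; hence 2077.65 = 1.35r_b and r_b = 1539.
Then r_s = 1539 - 324 = 1215 and Q = 1274.25 - 0.75(1539) = 120.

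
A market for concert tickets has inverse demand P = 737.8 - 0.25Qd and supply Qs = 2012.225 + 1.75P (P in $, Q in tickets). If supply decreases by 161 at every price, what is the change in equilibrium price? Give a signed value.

In direct form, Qd = 2951.2 - 4P.
The market clears where 2951.2 - 4P = 2012.225 + 1.75P. Rearranging, 5.75P = 938.975, hence P* = 163.3.
From the demand curve, Q* = 2951.2 - 4(163.3) = 2298.
After the shift, supply is Qs = 1851.225 + 1.75P.
The new intersection has 1099.975 = 5.75P, i.e. P = 191.3, Q = 2186.
ΔP = 191.3 - 163.3 = 28.

ΔP = 28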